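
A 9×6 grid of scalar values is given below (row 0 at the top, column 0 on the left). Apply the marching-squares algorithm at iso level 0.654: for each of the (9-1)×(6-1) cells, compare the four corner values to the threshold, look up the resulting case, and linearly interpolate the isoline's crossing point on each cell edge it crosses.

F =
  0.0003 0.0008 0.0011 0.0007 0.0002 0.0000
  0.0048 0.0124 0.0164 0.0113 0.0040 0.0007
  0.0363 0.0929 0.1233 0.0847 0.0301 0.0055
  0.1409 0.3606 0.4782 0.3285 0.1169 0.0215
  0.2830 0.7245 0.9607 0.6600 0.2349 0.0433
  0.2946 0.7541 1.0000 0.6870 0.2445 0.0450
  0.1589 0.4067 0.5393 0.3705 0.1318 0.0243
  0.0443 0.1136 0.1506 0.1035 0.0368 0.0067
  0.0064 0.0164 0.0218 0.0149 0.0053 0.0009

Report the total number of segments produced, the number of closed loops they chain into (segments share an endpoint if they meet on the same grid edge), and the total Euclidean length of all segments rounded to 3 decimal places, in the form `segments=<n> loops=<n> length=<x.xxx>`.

cell (3,0): code 0100 → (3.806,1.000)–(4.000,0.840)
cell (3,1): code 1100 → (3.364,2.000)–(3.806,1.000)
cell (3,2): code 1100 → (3.982,3.000)–(3.364,2.000)
cell (3,3): code 1000 → (4.000,3.014)–(3.982,3.000)
cell (4,0): code 0110 → (4.000,0.840)–(5.000,0.782)
cell (4,3): code 1001 → (5.000,3.075)–(4.000,3.014)
cell (5,0): code 0010 → (5.000,0.782)–(5.288,1.000)
cell (5,1): code 0011 → (5.288,1.000)–(5.751,2.000)
cell (5,2): code 0011 → (5.751,2.000)–(5.104,3.000)
cell (5,3): code 0001 → (5.104,3.000)–(5.000,3.075)
total: 10 segments, chained into 1 closed loop(s), length Σ = 7.328414

segments=10 loops=1 length=7.328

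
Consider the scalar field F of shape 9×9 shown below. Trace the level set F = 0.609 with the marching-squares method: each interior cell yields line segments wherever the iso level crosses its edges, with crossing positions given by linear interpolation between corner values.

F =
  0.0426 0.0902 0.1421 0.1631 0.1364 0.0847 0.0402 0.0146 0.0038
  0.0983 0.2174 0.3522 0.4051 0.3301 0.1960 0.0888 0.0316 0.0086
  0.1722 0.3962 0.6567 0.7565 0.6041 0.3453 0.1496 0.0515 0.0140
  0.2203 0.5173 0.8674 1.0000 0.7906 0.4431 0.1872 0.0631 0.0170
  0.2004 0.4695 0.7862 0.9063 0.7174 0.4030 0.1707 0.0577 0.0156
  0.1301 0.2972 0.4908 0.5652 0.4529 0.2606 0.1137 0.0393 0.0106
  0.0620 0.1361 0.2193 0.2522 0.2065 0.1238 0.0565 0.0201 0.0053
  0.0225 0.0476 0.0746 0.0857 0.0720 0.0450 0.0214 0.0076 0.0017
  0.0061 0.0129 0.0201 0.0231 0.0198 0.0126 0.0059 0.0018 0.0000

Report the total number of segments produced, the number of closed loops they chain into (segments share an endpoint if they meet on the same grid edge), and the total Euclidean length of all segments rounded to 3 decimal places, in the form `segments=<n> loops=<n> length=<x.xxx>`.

segments=12 loops=1 length=10.145

cell (1,1): code 0100 → (1.843,2.000)–(2.000,1.817)
cell (1,2): code 1100 → (1.580,3.000)–(1.843,2.000)
cell (1,3): code 1000 → (2.000,3.968)–(1.580,3.000)
cell (2,1): code 0110 → (2.000,1.817)–(3.000,1.262)
cell (2,3): code 1101 → (2.026,4.000)–(2.000,3.968)
cell (2,4): code 1000 → (3.000,4.523)–(2.026,4.000)
cell (3,1): code 0110 → (3.000,1.262)–(4.000,1.440)
cell (3,4): code 1001 → (4.000,4.345)–(3.000,4.523)
cell (4,1): code 0010 → (4.000,1.440)–(4.600,2.000)
cell (4,2): code 0011 → (4.600,2.000)–(4.872,3.000)
cell (4,3): code 0011 → (4.872,3.000)–(4.410,4.000)
cell (4,4): code 0001 → (4.410,4.000)–(4.000,4.345)
total: 12 segments, chained into 1 closed loop(s), length Σ = 10.145350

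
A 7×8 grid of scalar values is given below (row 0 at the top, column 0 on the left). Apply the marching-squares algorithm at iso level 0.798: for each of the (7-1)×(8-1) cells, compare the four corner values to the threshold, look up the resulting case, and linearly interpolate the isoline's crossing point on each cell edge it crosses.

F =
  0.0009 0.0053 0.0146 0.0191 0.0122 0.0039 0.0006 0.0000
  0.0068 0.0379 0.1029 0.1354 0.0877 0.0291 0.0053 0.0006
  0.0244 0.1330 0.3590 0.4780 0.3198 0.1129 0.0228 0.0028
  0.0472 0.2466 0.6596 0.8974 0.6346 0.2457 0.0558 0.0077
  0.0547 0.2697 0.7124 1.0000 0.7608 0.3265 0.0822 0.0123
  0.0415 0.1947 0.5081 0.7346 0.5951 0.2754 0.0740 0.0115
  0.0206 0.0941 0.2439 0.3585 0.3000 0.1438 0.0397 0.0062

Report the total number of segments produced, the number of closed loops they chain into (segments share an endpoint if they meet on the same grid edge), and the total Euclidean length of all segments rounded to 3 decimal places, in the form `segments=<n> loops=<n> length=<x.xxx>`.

segments=6 loops=1 length=5.242

cell (2,2): code 0100 → (2.763,3.000)–(3.000,2.582)
cell (2,3): code 1000 → (3.000,3.378)–(2.763,3.000)
cell (3,2): code 0110 → (3.000,2.582)–(4.000,2.298)
cell (3,3): code 1001 → (4.000,3.844)–(3.000,3.378)
cell (4,2): code 0010 → (4.000,2.298)–(4.761,3.000)
cell (4,3): code 0001 → (4.761,3.000)–(4.000,3.844)
total: 6 segments, chained into 1 closed loop(s), length Σ = 5.242396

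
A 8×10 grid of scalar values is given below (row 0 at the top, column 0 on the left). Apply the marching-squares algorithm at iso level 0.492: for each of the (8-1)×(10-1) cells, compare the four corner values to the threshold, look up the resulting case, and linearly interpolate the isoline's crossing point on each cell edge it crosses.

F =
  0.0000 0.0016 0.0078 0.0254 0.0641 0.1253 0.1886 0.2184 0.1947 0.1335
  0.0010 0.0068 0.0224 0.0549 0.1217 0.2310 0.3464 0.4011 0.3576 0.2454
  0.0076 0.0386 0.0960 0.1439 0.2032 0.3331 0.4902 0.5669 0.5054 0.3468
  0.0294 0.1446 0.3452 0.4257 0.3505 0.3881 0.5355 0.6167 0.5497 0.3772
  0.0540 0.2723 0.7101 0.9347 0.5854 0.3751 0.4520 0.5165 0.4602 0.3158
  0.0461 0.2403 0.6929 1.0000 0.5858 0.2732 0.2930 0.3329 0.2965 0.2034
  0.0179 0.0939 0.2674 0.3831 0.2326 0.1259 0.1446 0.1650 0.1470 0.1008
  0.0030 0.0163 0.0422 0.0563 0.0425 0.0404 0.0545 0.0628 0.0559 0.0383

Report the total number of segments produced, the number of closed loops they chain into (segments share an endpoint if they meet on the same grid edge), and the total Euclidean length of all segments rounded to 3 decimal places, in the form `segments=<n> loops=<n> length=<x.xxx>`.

cell (1,6): code 0100 → (1.548,7.000)–(2.000,6.023)
cell (1,7): code 1100 → (1.909,8.000)–(1.548,7.000)
cell (1,8): code 1000 → (2.000,8.084)–(1.909,8.000)
cell (2,5): code 0100 → (2.040,6.000)–(3.000,5.705)
cell (2,6): code 1110 → (2.000,6.023)–(2.040,6.000)
cell (2,8): code 1001 → (3.000,8.334)–(2.000,8.084)
cell (3,1): code 0100 → (3.402,2.000)–(4.000,1.502)
cell (3,2): code 1100 → (3.130,3.000)–(3.402,2.000)
cell (3,3): code 1100 → (3.602,4.000)–(3.130,3.000)
cell (3,4): code 1000 → (4.000,4.444)–(3.602,4.000)
cell (3,5): code 0010 → (3.000,5.705)–(3.521,6.000)
cell (3,6): code 0111 → (3.521,6.000)–(4.000,6.620)
cell (3,7): code 1011 → (4.000,7.435)–(3.645,8.000)
cell (3,8): code 0001 → (3.645,8.000)–(3.000,8.334)
cell (4,1): code 0110 → (4.000,1.502)–(5.000,1.556)
cell (4,4): code 1001 → (5.000,4.300)–(4.000,4.444)
cell (4,6): code 0010 → (4.000,6.620)–(4.133,7.000)
cell (4,7): code 0001 → (4.133,7.000)–(4.000,7.435)
cell (5,1): code 0010 → (5.000,1.556)–(5.472,2.000)
cell (5,2): code 0011 → (5.472,2.000)–(5.823,3.000)
cell (5,3): code 0011 → (5.823,3.000)–(5.266,4.000)
cell (5,4): code 0001 → (5.266,4.000)–(5.000,4.300)
total: 22 segments, chained into 2 closed loop(s), length Σ = 16.760287

segments=22 loops=2 length=16.760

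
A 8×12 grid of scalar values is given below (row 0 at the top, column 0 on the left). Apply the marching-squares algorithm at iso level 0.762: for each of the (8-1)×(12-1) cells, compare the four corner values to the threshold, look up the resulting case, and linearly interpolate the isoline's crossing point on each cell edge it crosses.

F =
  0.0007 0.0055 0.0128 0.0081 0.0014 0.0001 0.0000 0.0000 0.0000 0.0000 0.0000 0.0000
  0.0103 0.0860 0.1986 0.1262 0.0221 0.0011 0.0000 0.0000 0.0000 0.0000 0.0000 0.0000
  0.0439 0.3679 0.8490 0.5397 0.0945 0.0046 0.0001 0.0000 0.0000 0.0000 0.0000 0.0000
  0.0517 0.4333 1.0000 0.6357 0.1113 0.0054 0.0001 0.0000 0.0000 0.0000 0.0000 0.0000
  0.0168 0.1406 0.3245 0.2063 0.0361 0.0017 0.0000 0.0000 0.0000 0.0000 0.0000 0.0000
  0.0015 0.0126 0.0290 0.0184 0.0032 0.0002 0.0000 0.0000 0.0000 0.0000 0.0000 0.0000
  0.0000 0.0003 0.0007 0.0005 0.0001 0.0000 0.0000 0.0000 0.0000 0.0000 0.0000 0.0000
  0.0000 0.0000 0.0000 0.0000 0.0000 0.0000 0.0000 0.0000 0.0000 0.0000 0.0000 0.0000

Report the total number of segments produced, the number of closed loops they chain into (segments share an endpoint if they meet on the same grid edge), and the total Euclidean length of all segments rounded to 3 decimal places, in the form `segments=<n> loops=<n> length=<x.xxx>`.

segments=6 loops=1 length=3.922

cell (1,1): code 0100 → (1.866,2.000)–(2.000,1.819)
cell (1,2): code 1000 → (2.000,2.281)–(1.866,2.000)
cell (2,1): code 0110 → (2.000,1.819)–(3.000,1.580)
cell (2,2): code 1001 → (3.000,2.653)–(2.000,2.281)
cell (3,1): code 0010 → (3.000,1.580)–(3.352,2.000)
cell (3,2): code 0001 → (3.352,2.000)–(3.000,2.653)
total: 6 segments, chained into 1 closed loop(s), length Σ = 3.922008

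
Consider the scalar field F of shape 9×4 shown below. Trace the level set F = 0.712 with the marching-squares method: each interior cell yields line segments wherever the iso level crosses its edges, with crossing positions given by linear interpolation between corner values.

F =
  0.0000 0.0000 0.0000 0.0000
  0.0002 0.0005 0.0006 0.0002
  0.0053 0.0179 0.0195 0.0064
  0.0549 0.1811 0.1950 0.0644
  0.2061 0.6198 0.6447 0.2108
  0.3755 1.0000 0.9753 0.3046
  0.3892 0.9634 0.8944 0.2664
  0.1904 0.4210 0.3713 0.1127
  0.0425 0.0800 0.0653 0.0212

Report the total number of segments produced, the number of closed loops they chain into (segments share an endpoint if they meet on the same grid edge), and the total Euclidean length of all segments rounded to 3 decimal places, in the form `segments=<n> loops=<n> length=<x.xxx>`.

segments=8 loops=1 length=6.879

cell (4,0): code 0100 → (4.243,1.000)–(5.000,0.539)
cell (4,1): code 1100 → (4.204,2.000)–(4.243,1.000)
cell (4,2): code 1000 → (5.000,2.393)–(4.204,2.000)
cell (5,0): code 0110 → (5.000,0.539)–(6.000,0.562)
cell (5,2): code 1001 → (6.000,2.290)–(5.000,2.393)
cell (6,0): code 0010 → (6.000,0.562)–(6.463,1.000)
cell (6,1): code 0011 → (6.463,1.000)–(6.349,2.000)
cell (6,2): code 0001 → (6.349,2.000)–(6.000,2.290)
total: 8 segments, chained into 1 closed loop(s), length Σ = 6.878964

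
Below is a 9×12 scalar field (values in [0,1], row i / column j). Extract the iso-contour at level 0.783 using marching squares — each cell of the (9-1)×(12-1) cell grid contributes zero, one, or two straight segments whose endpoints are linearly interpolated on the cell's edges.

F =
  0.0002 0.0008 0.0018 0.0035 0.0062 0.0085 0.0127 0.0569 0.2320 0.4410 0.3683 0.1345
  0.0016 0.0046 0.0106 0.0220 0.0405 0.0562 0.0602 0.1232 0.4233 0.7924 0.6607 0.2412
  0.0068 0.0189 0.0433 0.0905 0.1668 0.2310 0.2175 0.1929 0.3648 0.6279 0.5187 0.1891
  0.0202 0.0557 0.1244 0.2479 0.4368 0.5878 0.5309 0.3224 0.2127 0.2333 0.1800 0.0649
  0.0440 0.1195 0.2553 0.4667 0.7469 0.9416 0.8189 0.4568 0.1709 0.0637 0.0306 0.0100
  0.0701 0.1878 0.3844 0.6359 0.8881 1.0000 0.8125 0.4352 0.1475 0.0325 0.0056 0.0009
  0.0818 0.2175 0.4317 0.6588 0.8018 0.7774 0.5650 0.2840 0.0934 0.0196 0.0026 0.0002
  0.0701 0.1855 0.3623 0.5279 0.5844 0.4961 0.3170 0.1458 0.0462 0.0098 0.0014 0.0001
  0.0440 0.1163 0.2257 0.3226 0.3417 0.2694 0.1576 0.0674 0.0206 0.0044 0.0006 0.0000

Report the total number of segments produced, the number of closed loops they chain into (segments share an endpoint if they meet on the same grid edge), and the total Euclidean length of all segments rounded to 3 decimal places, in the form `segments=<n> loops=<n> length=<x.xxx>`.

cell (0,8): code 0100 → (0.973,9.000)–(1.000,8.975)
cell (0,9): code 1000 → (1.000,9.071)–(0.973,9.000)
cell (1,8): code 0010 → (1.000,8.975)–(1.057,9.000)
cell (1,9): code 0001 → (1.057,9.000)–(1.000,9.071)
cell (3,4): code 0100 → (3.552,5.000)–(4.000,4.185)
cell (3,5): code 1100 → (3.875,6.000)–(3.552,5.000)
cell (3,6): code 1000 → (4.000,6.099)–(3.875,6.000)
cell (4,3): code 0100 → (4.256,4.000)–(5.000,3.583)
cell (4,4): code 1110 → (4.000,4.185)–(4.256,4.000)
cell (4,6): code 1001 → (5.000,6.078)–(4.000,6.099)
cell (5,3): code 0110 → (5.000,3.583)–(6.000,3.869)
cell (5,4): code 1011 → (6.000,4.770)–(5.975,5.000)
cell (5,5): code 0011 → (5.975,5.000)–(5.119,6.000)
cell (5,6): code 0001 → (5.119,6.000)–(5.000,6.078)
cell (6,3): code 0010 → (6.000,3.869)–(6.086,4.000)
cell (6,4): code 0001 → (6.086,4.000)–(6.000,4.770)
total: 16 segments, chained into 2 closed loop(s), length Σ = 8.238484

segments=16 loops=2 length=8.238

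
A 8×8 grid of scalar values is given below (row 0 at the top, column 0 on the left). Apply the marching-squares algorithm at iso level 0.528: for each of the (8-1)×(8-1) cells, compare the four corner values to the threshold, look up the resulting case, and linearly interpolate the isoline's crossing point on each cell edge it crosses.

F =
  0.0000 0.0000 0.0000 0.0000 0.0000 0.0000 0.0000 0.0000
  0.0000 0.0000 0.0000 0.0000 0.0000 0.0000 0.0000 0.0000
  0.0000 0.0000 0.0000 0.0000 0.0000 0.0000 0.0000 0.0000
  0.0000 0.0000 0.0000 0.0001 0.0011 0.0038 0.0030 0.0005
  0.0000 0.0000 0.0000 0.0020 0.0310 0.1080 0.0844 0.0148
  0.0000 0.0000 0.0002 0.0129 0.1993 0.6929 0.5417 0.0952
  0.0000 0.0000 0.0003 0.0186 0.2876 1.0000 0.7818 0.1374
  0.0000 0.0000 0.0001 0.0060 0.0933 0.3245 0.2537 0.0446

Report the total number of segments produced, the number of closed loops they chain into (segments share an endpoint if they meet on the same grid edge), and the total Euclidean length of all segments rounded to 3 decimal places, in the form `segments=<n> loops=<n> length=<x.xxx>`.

cell (4,4): code 0100 → (4.718,5.000)–(5.000,4.666)
cell (4,5): code 1100 → (4.970,6.000)–(4.718,5.000)
cell (4,6): code 1000 → (5.000,6.031)–(4.970,6.000)
cell (5,4): code 0110 → (5.000,4.666)–(6.000,4.337)
cell (5,6): code 1001 → (6.000,6.394)–(5.000,6.031)
cell (6,4): code 0010 → (6.000,4.337)–(6.699,5.000)
cell (6,5): code 0011 → (6.699,5.000)–(6.481,6.000)
cell (6,6): code 0001 → (6.481,6.000)–(6.000,6.394)
total: 8 segments, chained into 1 closed loop(s), length Σ = 6.235546

segments=8 loops=1 length=6.236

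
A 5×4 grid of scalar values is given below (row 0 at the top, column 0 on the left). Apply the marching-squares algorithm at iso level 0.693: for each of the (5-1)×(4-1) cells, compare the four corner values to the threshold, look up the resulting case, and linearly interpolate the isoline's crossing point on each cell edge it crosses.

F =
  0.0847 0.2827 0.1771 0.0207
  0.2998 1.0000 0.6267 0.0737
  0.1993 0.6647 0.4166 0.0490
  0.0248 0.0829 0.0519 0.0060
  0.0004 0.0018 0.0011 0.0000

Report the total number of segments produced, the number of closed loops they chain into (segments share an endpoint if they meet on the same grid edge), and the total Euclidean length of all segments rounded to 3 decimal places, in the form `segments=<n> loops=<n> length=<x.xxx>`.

segments=4 loops=1 length=3.786

cell (0,0): code 0100 → (0.572,1.000)–(1.000,0.562)
cell (0,1): code 1000 → (1.000,1.822)–(0.572,1.000)
cell (1,0): code 0010 → (1.000,0.562)–(1.916,1.000)
cell (1,1): code 0001 → (1.916,1.000)–(1.000,1.822)
total: 4 segments, chained into 1 closed loop(s), length Σ = 3.785684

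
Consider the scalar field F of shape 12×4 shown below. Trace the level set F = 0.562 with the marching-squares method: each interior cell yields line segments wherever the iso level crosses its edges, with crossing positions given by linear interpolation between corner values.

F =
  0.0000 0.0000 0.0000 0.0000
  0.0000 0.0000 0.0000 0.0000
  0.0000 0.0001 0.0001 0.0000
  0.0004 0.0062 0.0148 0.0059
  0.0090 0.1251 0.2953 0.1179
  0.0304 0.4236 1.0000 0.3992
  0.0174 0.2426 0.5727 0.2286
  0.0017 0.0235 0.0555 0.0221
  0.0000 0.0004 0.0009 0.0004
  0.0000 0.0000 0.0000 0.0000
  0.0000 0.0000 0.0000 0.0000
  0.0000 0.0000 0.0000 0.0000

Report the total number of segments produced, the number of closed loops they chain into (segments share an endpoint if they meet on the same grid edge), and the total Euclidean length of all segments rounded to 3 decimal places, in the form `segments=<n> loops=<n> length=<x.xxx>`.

cell (4,1): code 0100 → (4.378,2.000)–(5.000,1.240)
cell (4,2): code 1000 → (5.000,2.729)–(4.378,2.000)
cell (5,1): code 0110 → (5.000,1.240)–(6.000,1.968)
cell (5,2): code 1001 → (6.000,2.031)–(5.000,2.729)
cell (6,1): code 0010 → (6.000,1.968)–(6.021,2.000)
cell (6,2): code 0001 → (6.021,2.000)–(6.000,2.031)
total: 6 segments, chained into 1 closed loop(s), length Σ = 4.471611

segments=6 loops=1 length=4.472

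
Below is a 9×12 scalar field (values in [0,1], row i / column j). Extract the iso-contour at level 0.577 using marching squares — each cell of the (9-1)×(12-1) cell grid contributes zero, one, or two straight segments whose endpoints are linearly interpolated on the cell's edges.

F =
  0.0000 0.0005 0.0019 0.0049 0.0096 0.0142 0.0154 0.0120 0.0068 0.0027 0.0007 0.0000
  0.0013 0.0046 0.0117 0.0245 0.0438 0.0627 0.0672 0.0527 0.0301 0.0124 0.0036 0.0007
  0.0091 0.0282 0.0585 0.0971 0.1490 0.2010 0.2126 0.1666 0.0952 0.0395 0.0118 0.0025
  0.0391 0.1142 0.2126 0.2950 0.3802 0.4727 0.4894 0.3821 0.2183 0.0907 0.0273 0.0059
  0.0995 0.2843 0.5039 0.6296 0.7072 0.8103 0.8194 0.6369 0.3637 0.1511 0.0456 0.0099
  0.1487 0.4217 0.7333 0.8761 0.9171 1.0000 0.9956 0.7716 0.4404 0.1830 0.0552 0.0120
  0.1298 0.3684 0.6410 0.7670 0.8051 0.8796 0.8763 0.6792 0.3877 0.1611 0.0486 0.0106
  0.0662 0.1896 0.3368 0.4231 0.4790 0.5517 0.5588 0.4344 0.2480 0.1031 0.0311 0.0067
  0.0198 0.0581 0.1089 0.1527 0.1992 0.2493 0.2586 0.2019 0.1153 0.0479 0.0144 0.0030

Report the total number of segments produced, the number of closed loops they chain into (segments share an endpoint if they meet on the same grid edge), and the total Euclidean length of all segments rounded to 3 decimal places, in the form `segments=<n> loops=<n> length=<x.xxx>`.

cell (3,2): code 0100 → (3.843,3.000)–(4.000,2.582)
cell (3,3): code 1100 → (3.602,4.000)–(3.843,3.000)
cell (3,4): code 1100 → (3.309,5.000)–(3.602,4.000)
cell (3,5): code 1100 → (3.265,6.000)–(3.309,5.000)
cell (3,6): code 1100 → (3.765,7.000)–(3.265,6.000)
cell (3,7): code 1000 → (4.000,7.219)–(3.765,7.000)
cell (4,1): code 0100 → (4.319,2.000)–(5.000,1.498)
cell (4,2): code 1110 → (4.000,2.582)–(4.319,2.000)
cell (4,7): code 1001 → (5.000,7.588)–(4.000,7.219)
cell (5,1): code 0110 → (5.000,1.498)–(6.000,1.765)
cell (5,7): code 1001 → (6.000,7.351)–(5.000,7.588)
cell (6,1): code 0010 → (6.000,1.765)–(6.210,2.000)
cell (6,2): code 0011 → (6.210,2.000)–(6.552,3.000)
cell (6,3): code 0011 → (6.552,3.000)–(6.699,4.000)
cell (6,4): code 0011 → (6.699,4.000)–(6.923,5.000)
cell (6,5): code 0011 → (6.923,5.000)–(6.943,6.000)
cell (6,6): code 0011 → (6.943,6.000)–(6.417,7.000)
cell (6,7): code 0001 → (6.417,7.000)–(6.000,7.351)
total: 18 segments, chained into 1 closed loop(s), length Σ = 15.677815

segments=18 loops=1 length=15.678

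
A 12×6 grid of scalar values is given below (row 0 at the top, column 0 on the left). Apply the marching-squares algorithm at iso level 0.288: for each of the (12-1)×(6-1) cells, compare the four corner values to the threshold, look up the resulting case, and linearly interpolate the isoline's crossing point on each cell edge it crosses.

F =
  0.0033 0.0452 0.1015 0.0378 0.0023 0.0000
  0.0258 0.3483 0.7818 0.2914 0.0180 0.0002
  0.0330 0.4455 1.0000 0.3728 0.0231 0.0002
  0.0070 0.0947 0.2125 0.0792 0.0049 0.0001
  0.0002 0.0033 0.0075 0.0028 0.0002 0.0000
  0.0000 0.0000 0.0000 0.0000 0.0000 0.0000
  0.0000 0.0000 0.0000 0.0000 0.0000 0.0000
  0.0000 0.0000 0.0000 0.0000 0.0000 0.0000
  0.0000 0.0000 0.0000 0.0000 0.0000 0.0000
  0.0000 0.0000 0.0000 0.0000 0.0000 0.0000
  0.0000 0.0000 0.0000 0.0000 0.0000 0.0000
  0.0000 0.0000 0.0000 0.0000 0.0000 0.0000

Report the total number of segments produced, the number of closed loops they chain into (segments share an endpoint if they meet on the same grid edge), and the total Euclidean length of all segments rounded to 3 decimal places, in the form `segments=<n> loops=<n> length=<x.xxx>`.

cell (0,0): code 0100 → (0.801,1.000)–(1.000,0.813)
cell (0,1): code 1100 → (0.274,2.000)–(0.801,1.000)
cell (0,2): code 1100 → (0.987,3.000)–(0.274,2.000)
cell (0,3): code 1000 → (1.000,3.012)–(0.987,3.000)
cell (1,0): code 0110 → (1.000,0.813)–(2.000,0.618)
cell (1,3): code 1001 → (2.000,3.242)–(1.000,3.012)
cell (2,0): code 0010 → (2.000,0.618)–(2.449,1.000)
cell (2,1): code 0011 → (2.449,1.000)–(2.904,2.000)
cell (2,2): code 0011 → (2.904,2.000)–(2.289,3.000)
cell (2,3): code 0001 → (2.289,3.000)–(2.000,3.242)
total: 10 segments, chained into 1 closed loop(s), length Σ = 7.933742

segments=10 loops=1 length=7.934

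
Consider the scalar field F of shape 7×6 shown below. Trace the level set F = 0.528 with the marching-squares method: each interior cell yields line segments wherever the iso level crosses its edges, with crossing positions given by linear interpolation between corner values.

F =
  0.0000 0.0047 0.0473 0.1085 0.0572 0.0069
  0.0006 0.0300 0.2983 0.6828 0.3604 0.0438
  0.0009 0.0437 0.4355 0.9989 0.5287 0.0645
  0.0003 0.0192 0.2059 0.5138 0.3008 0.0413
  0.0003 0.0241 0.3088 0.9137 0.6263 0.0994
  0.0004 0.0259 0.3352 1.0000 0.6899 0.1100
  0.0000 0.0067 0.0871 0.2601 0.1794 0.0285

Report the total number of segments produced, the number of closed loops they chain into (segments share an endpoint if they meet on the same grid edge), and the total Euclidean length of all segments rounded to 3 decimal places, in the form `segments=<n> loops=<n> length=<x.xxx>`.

segments=16 loops=2 length=13.073

cell (0,2): code 0100 → (0.730,3.000)–(1.000,2.597)
cell (0,3): code 1000 → (1.000,3.480)–(0.730,3.000)
cell (1,2): code 0110 → (1.000,2.597)–(2.000,2.164)
cell (1,3): code 1101 → (1.996,4.000)–(1.000,3.480)
cell (1,4): code 1000 → (2.000,4.002)–(1.996,4.000)
cell (2,2): code 0010 → (2.000,2.164)–(2.971,3.000)
cell (2,3): code 0011 → (2.971,3.000)–(2.003,4.000)
cell (2,4): code 0001 → (2.003,4.000)–(2.000,4.002)
cell (3,2): code 0100 → (3.036,3.000)–(4.000,2.362)
cell (3,3): code 1100 → (3.698,4.000)–(3.036,3.000)
cell (3,4): code 1000 → (4.000,4.187)–(3.698,4.000)
cell (4,2): code 0110 → (4.000,2.362)–(5.000,2.290)
cell (4,4): code 1001 → (5.000,4.279)–(4.000,4.187)
cell (5,2): code 0010 → (5.000,2.290)–(5.638,3.000)
cell (5,3): code 0011 → (5.638,3.000)–(5.317,4.000)
cell (5,4): code 0001 → (5.317,4.000)–(5.000,4.279)
total: 16 segments, chained into 2 closed loop(s), length Σ = 13.073467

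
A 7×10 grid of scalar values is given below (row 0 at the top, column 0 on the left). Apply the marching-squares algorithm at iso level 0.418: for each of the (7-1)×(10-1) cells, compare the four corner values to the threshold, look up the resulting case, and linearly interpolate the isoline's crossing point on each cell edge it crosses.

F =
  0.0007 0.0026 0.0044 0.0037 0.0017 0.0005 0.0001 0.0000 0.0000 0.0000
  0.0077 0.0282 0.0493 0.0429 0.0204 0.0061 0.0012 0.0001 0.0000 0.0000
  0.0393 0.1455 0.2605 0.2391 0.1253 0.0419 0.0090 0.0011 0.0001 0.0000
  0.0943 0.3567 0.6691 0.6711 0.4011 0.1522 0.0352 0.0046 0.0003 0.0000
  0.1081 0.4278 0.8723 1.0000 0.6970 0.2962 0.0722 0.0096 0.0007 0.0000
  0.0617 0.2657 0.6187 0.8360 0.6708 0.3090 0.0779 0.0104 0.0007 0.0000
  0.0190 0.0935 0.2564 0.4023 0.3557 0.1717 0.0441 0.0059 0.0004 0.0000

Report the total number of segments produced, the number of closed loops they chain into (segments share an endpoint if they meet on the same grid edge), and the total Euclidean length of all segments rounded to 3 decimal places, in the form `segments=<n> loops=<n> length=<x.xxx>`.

segments=14 loops=1 length=11.453

cell (2,1): code 0100 → (2.385,2.000)–(3.000,1.196)
cell (2,2): code 1100 → (2.414,3.000)–(2.385,2.000)
cell (2,3): code 1000 → (3.000,3.937)–(2.414,3.000)
cell (3,0): code 0100 → (3.862,1.000)–(4.000,0.969)
cell (3,1): code 1110 → (3.000,1.196)–(3.862,1.000)
cell (3,3): code 1101 → (3.057,4.000)–(3.000,3.937)
cell (3,4): code 1000 → (4.000,4.696)–(3.057,4.000)
cell (4,0): code 0010 → (4.000,0.969)–(4.060,1.000)
cell (4,1): code 0111 → (4.060,1.000)–(5.000,1.431)
cell (4,4): code 1001 → (5.000,4.699)–(4.000,4.696)
cell (5,1): code 0010 → (5.000,1.431)–(5.554,2.000)
cell (5,2): code 0011 → (5.554,2.000)–(5.964,3.000)
cell (5,3): code 0011 → (5.964,3.000)–(5.802,4.000)
cell (5,4): code 0001 → (5.802,4.000)–(5.000,4.699)
total: 14 segments, chained into 1 closed loop(s), length Σ = 11.452837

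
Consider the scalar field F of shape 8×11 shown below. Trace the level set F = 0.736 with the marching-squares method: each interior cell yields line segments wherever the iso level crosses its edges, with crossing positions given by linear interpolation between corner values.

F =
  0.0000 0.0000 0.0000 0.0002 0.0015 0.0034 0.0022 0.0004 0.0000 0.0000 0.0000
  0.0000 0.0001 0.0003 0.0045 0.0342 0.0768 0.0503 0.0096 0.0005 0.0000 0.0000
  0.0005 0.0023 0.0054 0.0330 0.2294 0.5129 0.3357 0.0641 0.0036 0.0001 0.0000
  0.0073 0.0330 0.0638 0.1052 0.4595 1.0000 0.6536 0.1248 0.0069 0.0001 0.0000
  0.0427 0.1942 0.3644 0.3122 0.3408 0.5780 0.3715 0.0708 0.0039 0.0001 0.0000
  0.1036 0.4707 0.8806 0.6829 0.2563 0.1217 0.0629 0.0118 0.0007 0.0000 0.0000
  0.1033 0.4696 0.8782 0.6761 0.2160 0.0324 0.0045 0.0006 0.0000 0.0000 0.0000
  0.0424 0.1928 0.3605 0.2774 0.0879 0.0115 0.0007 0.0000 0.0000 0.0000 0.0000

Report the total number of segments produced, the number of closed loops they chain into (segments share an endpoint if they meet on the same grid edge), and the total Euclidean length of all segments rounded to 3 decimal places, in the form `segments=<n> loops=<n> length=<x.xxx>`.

cell (2,4): code 0100 → (2.458,5.000)–(3.000,4.512)
cell (2,5): code 1000 → (3.000,5.762)–(2.458,5.000)
cell (3,4): code 0010 → (3.000,4.512)–(3.626,5.000)
cell (3,5): code 0001 → (3.626,5.000)–(3.000,5.762)
cell (4,1): code 0100 → (4.720,2.000)–(5.000,1.647)
cell (4,2): code 1000 → (5.000,2.731)–(4.720,2.000)
cell (5,1): code 0110 → (5.000,1.647)–(6.000,1.652)
cell (5,2): code 1001 → (6.000,2.704)–(5.000,2.731)
cell (6,1): code 0010 → (6.000,1.652)–(6.275,2.000)
cell (6,2): code 0001 → (6.275,2.000)–(6.000,2.704)
total: 10 segments, chained into 2 closed loop(s), length Σ = 7.877235

segments=10 loops=2 length=7.877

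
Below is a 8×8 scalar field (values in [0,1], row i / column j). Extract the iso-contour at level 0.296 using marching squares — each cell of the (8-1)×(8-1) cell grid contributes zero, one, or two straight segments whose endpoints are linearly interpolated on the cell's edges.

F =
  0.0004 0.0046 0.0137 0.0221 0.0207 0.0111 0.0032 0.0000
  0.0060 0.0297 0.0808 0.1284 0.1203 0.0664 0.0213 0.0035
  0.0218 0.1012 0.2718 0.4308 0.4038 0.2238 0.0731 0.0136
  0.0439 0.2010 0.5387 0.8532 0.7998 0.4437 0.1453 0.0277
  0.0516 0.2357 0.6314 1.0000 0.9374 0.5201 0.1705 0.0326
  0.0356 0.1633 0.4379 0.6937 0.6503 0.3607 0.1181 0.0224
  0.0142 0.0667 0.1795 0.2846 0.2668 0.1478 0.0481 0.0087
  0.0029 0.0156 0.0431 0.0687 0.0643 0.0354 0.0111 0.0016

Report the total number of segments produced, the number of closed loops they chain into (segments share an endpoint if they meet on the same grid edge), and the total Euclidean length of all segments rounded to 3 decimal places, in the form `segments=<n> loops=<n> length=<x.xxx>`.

segments=16 loops=1 length=13.920

cell (1,2): code 0100 → (1.554,3.000)–(2.000,2.152)
cell (1,3): code 1100 → (1.620,4.000)–(1.554,3.000)
cell (1,4): code 1000 → (2.000,4.599)–(1.620,4.000)
cell (2,1): code 0100 → (2.091,2.000)–(3.000,1.281)
cell (2,2): code 1110 → (2.000,2.152)–(2.091,2.000)
cell (2,4): code 1101 → (2.328,5.000)–(2.000,4.599)
cell (2,5): code 1000 → (3.000,5.495)–(2.328,5.000)
cell (3,1): code 0110 → (3.000,1.281)–(4.000,1.152)
cell (3,5): code 1001 → (4.000,5.641)–(3.000,5.495)
cell (4,1): code 0110 → (4.000,1.152)–(5.000,1.483)
cell (4,5): code 1001 → (5.000,5.267)–(4.000,5.641)
cell (5,1): code 0010 → (5.000,1.483)–(5.549,2.000)
cell (5,2): code 0011 → (5.549,2.000)–(5.972,3.000)
cell (5,3): code 0011 → (5.972,3.000)–(5.924,4.000)
cell (5,4): code 0011 → (5.924,4.000)–(5.304,5.000)
cell (5,5): code 0001 → (5.304,5.000)–(5.000,5.267)
total: 16 segments, chained into 1 closed loop(s), length Σ = 13.920178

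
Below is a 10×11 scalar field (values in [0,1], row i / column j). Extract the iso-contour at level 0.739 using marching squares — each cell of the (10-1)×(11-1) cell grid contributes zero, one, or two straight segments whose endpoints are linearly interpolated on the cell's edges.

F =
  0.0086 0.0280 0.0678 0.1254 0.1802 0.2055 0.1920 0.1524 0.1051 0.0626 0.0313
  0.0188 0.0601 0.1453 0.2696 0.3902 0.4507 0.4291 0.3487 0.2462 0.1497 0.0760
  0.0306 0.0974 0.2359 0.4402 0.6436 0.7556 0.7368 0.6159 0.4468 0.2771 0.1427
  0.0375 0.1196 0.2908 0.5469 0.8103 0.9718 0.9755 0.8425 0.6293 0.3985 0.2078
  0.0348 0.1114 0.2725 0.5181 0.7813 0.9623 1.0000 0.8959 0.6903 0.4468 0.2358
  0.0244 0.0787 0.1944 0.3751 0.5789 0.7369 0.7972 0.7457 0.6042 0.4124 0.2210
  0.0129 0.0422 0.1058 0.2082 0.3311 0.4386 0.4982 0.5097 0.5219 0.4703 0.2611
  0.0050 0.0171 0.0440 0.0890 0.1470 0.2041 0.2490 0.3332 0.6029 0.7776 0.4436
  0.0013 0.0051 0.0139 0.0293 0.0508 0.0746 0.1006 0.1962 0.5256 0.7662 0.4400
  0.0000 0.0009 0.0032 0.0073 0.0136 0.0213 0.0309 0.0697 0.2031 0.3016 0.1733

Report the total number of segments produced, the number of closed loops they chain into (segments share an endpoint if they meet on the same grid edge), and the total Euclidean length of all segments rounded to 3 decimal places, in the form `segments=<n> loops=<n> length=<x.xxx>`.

segments=22 loops=2 length=14.049

cell (1,4): code 0100 → (1.946,5.000)–(2.000,4.852)
cell (1,5): code 1000 → (2.000,5.883)–(1.946,5.000)
cell (2,3): code 0100 → (2.572,4.000)–(3.000,3.729)
cell (2,4): code 1110 → (2.000,4.852)–(2.572,4.000)
cell (2,5): code 1101 → (2.009,6.000)–(2.000,5.883)
cell (2,6): code 1100 → (2.543,7.000)–(2.009,6.000)
cell (2,7): code 1000 → (3.000,7.485)–(2.543,7.000)
cell (3,3): code 0110 → (3.000,3.729)–(4.000,3.839)
cell (3,7): code 1001 → (4.000,7.763)–(3.000,7.485)
cell (4,3): code 0010 → (4.000,3.839)–(4.209,4.000)
cell (4,4): code 0011 → (4.209,4.000)–(4.991,5.000)
cell (4,5): code 0111 → (4.991,5.000)–(5.000,5.035)
cell (4,7): code 1001 → (5.000,7.047)–(4.000,7.763)
cell (5,5): code 0010 → (5.000,5.035)–(5.195,6.000)
cell (5,6): code 0011 → (5.195,6.000)–(5.028,7.000)
cell (5,7): code 0001 → (5.028,7.000)–(5.000,7.047)
cell (6,8): code 0100 → (6.874,9.000)–(7.000,8.779)
cell (6,9): code 1000 → (7.000,9.116)–(6.874,9.000)
cell (7,8): code 0110 → (7.000,8.779)–(8.000,8.887)
cell (7,9): code 1001 → (8.000,9.083)–(7.000,9.116)
cell (8,8): code 0010 → (8.000,8.887)–(8.059,9.000)
cell (8,9): code 0001 → (8.059,9.000)–(8.000,9.083)
total: 22 segments, chained into 2 closed loop(s), length Σ = 14.049013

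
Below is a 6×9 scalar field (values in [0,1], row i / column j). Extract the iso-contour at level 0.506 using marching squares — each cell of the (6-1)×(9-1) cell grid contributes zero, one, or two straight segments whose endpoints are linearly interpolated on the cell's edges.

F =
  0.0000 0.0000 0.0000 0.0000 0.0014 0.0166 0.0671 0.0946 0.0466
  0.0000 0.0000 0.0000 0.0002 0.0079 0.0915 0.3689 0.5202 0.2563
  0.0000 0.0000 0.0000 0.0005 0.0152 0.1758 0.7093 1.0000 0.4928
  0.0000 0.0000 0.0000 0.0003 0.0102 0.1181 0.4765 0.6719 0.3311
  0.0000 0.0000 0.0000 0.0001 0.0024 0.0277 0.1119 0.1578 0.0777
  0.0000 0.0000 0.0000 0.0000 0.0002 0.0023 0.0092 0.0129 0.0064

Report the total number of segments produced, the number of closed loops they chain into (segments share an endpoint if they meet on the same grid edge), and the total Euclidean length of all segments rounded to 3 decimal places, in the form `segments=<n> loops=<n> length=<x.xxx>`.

cell (0,6): code 0100 → (0.967,7.000)–(1.000,6.906)
cell (0,7): code 1000 → (1.000,7.054)–(0.967,7.000)
cell (1,5): code 0100 → (1.403,6.000)–(2.000,5.619)
cell (1,6): code 1110 → (1.000,6.906)–(1.403,6.000)
cell (1,7): code 1001 → (2.000,7.974)–(1.000,7.054)
cell (2,5): code 0010 → (2.000,5.619)–(2.873,6.000)
cell (2,6): code 0111 → (2.873,6.000)–(3.000,6.151)
cell (2,7): code 1001 → (3.000,7.487)–(2.000,7.974)
cell (3,6): code 0010 → (3.000,6.151)–(3.323,7.000)
cell (3,7): code 0001 → (3.323,7.000)–(3.000,7.487)
total: 10 segments, chained into 1 closed loop(s), length Σ = 6.976530

segments=10 loops=1 length=6.977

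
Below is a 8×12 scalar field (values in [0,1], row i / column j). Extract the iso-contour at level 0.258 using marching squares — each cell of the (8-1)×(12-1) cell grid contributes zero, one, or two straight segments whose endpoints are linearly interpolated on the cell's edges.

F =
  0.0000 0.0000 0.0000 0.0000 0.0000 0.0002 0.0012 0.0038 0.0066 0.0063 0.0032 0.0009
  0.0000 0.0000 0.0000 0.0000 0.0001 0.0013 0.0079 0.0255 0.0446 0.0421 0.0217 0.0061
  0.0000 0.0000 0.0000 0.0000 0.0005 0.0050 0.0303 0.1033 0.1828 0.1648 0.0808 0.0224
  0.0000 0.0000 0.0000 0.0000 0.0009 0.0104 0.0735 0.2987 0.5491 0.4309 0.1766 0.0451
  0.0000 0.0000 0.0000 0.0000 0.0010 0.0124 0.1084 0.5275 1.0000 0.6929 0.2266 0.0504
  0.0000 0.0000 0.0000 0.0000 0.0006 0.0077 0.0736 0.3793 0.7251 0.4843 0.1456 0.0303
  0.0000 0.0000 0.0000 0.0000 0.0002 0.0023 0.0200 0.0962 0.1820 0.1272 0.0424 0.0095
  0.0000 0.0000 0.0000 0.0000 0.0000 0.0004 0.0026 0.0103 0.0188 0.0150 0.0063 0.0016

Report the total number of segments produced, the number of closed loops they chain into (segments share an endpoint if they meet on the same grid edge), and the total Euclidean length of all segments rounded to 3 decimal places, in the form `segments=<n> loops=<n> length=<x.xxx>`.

segments=12 loops=1 length=11.203

cell (2,6): code 0100 → (2.792,7.000)–(3.000,6.819)
cell (2,7): code 1100 → (2.205,8.000)–(2.792,7.000)
cell (2,8): code 1100 → (2.350,9.000)–(2.205,8.000)
cell (2,9): code 1000 → (3.000,9.680)–(2.350,9.000)
cell (3,6): code 0110 → (3.000,6.819)–(4.000,6.357)
cell (3,9): code 1001 → (4.000,9.933)–(3.000,9.680)
cell (4,6): code 0110 → (4.000,6.357)–(5.000,6.603)
cell (4,9): code 1001 → (5.000,9.668)–(4.000,9.933)
cell (5,6): code 0010 → (5.000,6.603)–(5.428,7.000)
cell (5,7): code 0011 → (5.428,7.000)–(5.860,8.000)
cell (5,8): code 0011 → (5.860,8.000)–(5.634,9.000)
cell (5,9): code 0001 → (5.634,9.000)–(5.000,9.668)
total: 12 segments, chained into 1 closed loop(s), length Σ = 11.202655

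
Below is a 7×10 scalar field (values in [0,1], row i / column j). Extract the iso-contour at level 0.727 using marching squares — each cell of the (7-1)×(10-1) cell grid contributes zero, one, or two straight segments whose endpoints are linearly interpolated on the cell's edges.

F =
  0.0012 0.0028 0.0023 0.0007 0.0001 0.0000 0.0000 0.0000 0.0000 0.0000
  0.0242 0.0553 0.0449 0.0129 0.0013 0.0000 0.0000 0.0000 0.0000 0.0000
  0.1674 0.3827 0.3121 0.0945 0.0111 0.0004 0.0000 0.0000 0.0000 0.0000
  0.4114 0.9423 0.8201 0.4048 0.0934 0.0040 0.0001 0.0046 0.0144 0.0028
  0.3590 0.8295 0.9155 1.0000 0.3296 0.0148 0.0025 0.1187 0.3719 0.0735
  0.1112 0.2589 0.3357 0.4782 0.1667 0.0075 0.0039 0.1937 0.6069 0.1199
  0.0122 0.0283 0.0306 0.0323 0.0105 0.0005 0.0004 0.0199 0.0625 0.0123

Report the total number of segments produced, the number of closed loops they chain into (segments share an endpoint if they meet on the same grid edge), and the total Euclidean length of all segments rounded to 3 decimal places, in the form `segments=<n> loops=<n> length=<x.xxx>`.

cell (2,0): code 0100 → (2.615,1.000)–(3.000,0.594)
cell (2,1): code 1100 → (2.817,2.000)–(2.615,1.000)
cell (2,2): code 1000 → (3.000,2.224)–(2.817,2.000)
cell (3,0): code 0110 → (3.000,0.594)–(4.000,0.782)
cell (3,2): code 1101 → (3.541,3.000)–(3.000,2.224)
cell (3,3): code 1000 → (4.000,3.407)–(3.541,3.000)
cell (4,0): code 0010 → (4.000,0.782)–(4.180,1.000)
cell (4,1): code 0011 → (4.180,1.000)–(4.325,2.000)
cell (4,2): code 0011 → (4.325,2.000)–(4.523,3.000)
cell (4,3): code 0001 → (4.523,3.000)–(4.000,3.407)
total: 10 segments, chained into 1 closed loop(s), length Σ = 7.420789

segments=10 loops=1 length=7.421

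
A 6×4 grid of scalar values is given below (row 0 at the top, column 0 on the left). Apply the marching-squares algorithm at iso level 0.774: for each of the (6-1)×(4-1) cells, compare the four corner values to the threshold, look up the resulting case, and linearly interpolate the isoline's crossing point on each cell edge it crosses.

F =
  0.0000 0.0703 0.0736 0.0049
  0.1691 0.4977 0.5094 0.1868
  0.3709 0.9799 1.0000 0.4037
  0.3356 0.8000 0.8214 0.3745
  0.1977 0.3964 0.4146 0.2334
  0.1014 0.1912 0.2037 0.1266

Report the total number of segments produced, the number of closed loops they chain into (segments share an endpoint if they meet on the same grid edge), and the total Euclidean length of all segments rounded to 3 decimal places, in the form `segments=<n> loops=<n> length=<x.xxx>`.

cell (1,0): code 0100 → (1.573,1.000)–(2.000,0.662)
cell (1,1): code 1100 → (1.539,2.000)–(1.573,1.000)
cell (1,2): code 1000 → (2.000,2.379)–(1.539,2.000)
cell (2,0): code 0110 → (2.000,0.662)–(3.000,0.944)
cell (2,2): code 1001 → (3.000,2.106)–(2.000,2.379)
cell (3,0): code 0010 → (3.000,0.944)–(3.064,1.000)
cell (3,1): code 0011 → (3.064,1.000)–(3.117,2.000)
cell (3,2): code 0001 → (3.117,2.000)–(3.000,2.106)
total: 8 segments, chained into 1 closed loop(s), length Σ = 5.461624

segments=8 loops=1 length=5.462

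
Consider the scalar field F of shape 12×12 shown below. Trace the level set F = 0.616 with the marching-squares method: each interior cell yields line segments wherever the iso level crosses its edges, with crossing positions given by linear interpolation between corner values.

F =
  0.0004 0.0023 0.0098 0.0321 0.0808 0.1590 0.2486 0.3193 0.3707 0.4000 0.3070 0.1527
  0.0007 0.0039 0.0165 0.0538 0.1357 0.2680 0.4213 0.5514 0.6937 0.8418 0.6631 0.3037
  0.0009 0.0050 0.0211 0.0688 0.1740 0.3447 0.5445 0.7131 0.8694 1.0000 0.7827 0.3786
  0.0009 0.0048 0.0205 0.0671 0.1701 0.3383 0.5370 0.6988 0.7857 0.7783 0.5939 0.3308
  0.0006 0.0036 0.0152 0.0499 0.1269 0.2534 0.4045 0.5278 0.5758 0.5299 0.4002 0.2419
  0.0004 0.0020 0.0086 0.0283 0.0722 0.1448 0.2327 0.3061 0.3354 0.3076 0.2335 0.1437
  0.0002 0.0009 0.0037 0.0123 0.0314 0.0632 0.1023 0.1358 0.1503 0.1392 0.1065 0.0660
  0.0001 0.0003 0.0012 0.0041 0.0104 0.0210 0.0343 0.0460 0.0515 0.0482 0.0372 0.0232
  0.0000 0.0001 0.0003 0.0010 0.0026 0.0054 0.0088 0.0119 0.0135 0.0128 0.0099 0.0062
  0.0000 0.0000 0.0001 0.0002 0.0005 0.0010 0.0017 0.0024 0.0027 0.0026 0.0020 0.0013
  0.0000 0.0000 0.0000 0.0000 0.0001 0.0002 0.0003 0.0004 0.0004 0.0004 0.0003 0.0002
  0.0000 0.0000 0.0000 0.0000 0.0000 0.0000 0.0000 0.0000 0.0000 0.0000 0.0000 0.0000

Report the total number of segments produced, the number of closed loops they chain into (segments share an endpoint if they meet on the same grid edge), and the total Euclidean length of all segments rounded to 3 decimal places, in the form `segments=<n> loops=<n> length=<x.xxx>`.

cell (0,7): code 0100 → (0.759,8.000)–(1.000,7.454)
cell (0,8): code 1100 → (0.489,9.000)–(0.759,8.000)
cell (0,9): code 1100 → (0.868,10.000)–(0.489,9.000)
cell (0,10): code 1000 → (1.000,10.131)–(0.868,10.000)
cell (1,6): code 0100 → (1.400,7.000)–(2.000,6.424)
cell (1,7): code 1110 → (1.000,7.454)–(1.400,7.000)
cell (1,10): code 1001 → (2.000,10.413)–(1.000,10.131)
cell (2,6): code 0110 → (2.000,6.424)–(3.000,6.488)
cell (2,9): code 1011 → (3.000,9.880)–(2.883,10.000)
cell (2,10): code 0001 → (2.883,10.000)–(2.000,10.413)
cell (3,6): code 0010 → (3.000,6.488)–(3.484,7.000)
cell (3,7): code 0011 → (3.484,7.000)–(3.808,8.000)
cell (3,8): code 0011 → (3.808,8.000)–(3.653,9.000)
cell (3,9): code 0001 → (3.653,9.000)–(3.000,9.880)
total: 14 segments, chained into 1 closed loop(s), length Σ = 11.371820

segments=14 loops=1 length=11.372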